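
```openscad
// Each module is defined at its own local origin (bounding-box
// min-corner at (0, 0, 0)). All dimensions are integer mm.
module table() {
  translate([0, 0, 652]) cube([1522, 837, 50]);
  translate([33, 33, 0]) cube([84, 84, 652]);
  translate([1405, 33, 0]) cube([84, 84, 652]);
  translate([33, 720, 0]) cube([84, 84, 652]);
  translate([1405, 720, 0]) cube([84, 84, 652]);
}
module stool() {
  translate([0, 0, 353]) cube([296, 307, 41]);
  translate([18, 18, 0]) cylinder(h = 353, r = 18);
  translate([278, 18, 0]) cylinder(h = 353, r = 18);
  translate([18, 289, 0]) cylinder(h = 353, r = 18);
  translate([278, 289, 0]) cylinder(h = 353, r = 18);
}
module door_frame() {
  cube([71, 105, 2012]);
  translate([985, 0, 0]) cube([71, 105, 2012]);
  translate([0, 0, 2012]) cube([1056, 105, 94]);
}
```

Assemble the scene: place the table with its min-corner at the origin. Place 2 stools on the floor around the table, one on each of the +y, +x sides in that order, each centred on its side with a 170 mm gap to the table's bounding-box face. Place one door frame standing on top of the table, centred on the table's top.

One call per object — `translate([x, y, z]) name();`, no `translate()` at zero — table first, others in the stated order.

table();
translate([613, 1007, 0]) stool();
translate([1692, 265, 0]) stool();
translate([233, 366, 702]) door_frame();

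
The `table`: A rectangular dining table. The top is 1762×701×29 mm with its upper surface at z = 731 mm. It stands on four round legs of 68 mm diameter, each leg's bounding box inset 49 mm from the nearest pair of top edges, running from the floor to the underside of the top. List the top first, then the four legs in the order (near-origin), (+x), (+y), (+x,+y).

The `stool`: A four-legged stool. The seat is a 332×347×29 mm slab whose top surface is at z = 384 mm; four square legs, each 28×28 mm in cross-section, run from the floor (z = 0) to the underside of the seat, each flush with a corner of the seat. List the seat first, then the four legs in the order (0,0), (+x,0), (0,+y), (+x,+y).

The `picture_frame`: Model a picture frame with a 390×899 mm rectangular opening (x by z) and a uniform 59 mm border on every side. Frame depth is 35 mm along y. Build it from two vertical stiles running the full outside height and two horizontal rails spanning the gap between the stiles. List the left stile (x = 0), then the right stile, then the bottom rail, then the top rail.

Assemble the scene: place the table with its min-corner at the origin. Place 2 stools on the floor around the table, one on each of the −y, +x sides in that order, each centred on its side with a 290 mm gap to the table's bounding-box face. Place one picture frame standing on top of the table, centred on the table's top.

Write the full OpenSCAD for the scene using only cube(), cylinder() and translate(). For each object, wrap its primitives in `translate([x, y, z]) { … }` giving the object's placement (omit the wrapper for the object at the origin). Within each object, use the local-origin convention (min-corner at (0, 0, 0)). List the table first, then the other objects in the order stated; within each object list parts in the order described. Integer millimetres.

translate([0, 0, 702]) cube([1762, 701, 29]);
translate([83, 83, 0]) cylinder(h = 702, r = 34);
translate([1679, 83, 0]) cylinder(h = 702, r = 34);
translate([83, 618, 0]) cylinder(h = 702, r = 34);
translate([1679, 618, 0]) cylinder(h = 702, r = 34);
translate([715, -637, 0]) {
  translate([0, 0, 355]) cube([332, 347, 29]);
  cube([28, 28, 355]);
  translate([304, 0, 0]) cube([28, 28, 355]);
  translate([0, 319, 0]) cube([28, 28, 355]);
  translate([304, 319, 0]) cube([28, 28, 355]);
}
translate([2052, 177, 0]) {
  translate([0, 0, 355]) cube([332, 347, 29]);
  cube([28, 28, 355]);
  translate([304, 0, 0]) cube([28, 28, 355]);
  translate([0, 319, 0]) cube([28, 28, 355]);
  translate([304, 319, 0]) cube([28, 28, 355]);
}
translate([627, 333, 731]) {
  cube([59, 35, 1017]);
  translate([449, 0, 0]) cube([59, 35, 1017]);
  translate([59, 0, 0]) cube([390, 35, 59]);
  translate([59, 0, 958]) cube([390, 35, 59]);
}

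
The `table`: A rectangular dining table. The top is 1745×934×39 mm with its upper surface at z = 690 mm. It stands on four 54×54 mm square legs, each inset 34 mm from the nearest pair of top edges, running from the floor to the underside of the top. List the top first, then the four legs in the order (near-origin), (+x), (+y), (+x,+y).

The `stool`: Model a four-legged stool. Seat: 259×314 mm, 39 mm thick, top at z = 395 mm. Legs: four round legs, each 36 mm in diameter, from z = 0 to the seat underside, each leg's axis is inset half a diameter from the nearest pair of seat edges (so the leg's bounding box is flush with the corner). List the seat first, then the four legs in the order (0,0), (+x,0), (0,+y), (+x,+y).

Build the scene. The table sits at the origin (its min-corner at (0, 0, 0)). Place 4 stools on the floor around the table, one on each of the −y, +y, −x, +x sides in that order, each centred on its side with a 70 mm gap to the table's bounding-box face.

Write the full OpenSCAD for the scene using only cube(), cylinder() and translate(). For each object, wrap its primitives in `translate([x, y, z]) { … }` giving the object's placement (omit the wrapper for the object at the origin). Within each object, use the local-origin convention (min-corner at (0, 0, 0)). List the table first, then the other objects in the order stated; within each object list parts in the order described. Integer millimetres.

translate([0, 0, 651]) cube([1745, 934, 39]);
translate([34, 34, 0]) cube([54, 54, 651]);
translate([1657, 34, 0]) cube([54, 54, 651]);
translate([34, 846, 0]) cube([54, 54, 651]);
translate([1657, 846, 0]) cube([54, 54, 651]);
translate([743, -384, 0]) {
  translate([0, 0, 356]) cube([259, 314, 39]);
  translate([18, 18, 0]) cylinder(h = 356, r = 18);
  translate([241, 18, 0]) cylinder(h = 356, r = 18);
  translate([18, 296, 0]) cylinder(h = 356, r = 18);
  translate([241, 296, 0]) cylinder(h = 356, r = 18);
}
translate([743, 1004, 0]) {
  translate([0, 0, 356]) cube([259, 314, 39]);
  translate([18, 18, 0]) cylinder(h = 356, r = 18);
  translate([241, 18, 0]) cylinder(h = 356, r = 18);
  translate([18, 296, 0]) cylinder(h = 356, r = 18);
  translate([241, 296, 0]) cylinder(h = 356, r = 18);
}
translate([-329, 310, 0]) {
  translate([0, 0, 356]) cube([259, 314, 39]);
  translate([18, 18, 0]) cylinder(h = 356, r = 18);
  translate([241, 18, 0]) cylinder(h = 356, r = 18);
  translate([18, 296, 0]) cylinder(h = 356, r = 18);
  translate([241, 296, 0]) cylinder(h = 356, r = 18);
}
translate([1815, 310, 0]) {
  translate([0, 0, 356]) cube([259, 314, 39]);
  translate([18, 18, 0]) cylinder(h = 356, r = 18);
  translate([241, 18, 0]) cylinder(h = 356, r = 18);
  translate([18, 296, 0]) cylinder(h = 356, r = 18);
  translate([241, 296, 0]) cylinder(h = 356, r = 18);
}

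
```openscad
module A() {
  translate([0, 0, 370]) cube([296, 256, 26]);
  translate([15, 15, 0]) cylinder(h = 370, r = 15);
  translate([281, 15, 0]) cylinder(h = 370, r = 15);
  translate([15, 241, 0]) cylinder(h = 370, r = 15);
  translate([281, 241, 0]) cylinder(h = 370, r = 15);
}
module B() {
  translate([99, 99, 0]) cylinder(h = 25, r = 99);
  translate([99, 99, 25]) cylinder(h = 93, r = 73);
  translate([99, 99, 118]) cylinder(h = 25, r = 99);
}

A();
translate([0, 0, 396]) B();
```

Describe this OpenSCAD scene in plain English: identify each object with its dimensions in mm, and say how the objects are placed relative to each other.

A is a simple wooden stool: a rectangular seat 296 mm (x) by 256 mm (y), 26 mm thick, top face at z = 396 mm, on four round legs, each 30 mm in diameter. The legs rest on z = 0, each leg's axis is inset half a diameter from the nearest pair of seat edges (so the leg's bounding box is flush with the corner).

B is a spool: two coaxial disc flanges of radius 99 mm and thickness 25 mm, joined by a core cylinder of radius 73 mm and height 93 mm. The lower flange rests on z = 0 and the three cylinders share a vertical axis.

The spool is on top of the stool.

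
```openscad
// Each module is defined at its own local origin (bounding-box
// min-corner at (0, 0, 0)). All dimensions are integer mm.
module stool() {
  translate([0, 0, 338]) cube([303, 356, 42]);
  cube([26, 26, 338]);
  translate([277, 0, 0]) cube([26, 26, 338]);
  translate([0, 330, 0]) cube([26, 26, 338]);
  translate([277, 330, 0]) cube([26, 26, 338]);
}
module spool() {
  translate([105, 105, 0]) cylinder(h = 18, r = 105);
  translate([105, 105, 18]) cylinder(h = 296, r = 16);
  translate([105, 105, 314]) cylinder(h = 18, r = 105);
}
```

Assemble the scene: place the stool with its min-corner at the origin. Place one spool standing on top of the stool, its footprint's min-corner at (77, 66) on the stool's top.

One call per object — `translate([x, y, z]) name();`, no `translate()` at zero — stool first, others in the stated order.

stool();
translate([77, 66, 380]) spool();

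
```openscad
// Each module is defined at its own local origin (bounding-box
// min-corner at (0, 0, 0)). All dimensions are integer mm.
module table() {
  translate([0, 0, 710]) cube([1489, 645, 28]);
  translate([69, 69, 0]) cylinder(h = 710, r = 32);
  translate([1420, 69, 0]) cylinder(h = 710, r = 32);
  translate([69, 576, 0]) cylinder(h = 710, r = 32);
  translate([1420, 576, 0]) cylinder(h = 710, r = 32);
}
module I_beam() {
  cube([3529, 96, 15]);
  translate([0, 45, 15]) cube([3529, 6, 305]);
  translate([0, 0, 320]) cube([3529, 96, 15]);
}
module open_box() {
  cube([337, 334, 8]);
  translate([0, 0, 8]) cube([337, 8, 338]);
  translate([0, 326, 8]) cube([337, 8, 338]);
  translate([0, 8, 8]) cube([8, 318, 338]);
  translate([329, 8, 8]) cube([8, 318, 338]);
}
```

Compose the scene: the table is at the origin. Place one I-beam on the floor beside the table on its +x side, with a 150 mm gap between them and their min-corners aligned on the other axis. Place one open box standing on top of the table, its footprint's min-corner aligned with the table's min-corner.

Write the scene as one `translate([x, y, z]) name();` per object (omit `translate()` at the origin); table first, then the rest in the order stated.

table();
translate([1639, 0, 0]) I_beam();
translate([0, 0, 738]) open_box();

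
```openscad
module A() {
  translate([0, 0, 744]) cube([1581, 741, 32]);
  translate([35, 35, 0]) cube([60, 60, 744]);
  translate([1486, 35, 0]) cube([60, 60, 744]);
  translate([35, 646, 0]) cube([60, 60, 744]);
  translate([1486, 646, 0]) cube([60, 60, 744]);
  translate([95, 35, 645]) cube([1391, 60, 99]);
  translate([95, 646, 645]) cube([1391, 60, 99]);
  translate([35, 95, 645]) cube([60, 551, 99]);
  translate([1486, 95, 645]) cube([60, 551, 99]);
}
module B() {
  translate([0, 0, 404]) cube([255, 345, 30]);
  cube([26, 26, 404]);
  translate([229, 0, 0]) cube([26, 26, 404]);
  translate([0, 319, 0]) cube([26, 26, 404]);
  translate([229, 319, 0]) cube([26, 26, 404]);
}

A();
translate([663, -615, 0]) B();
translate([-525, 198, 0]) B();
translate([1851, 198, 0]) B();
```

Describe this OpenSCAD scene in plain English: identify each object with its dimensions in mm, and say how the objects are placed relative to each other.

A is a table with a 1581×741 mm rectangular top, 32 mm thick, top surface at z = 776 mm, supported by four 60×60 mm square legs, each inset 35 mm from the nearest pair of top edges, running from the floor. Four apron rails, 60 mm thick and 99 mm tall, run between adjacent legs with their top edges flush with the underside of the top and their outer faces flush with the legs' outer faces.

B is a four-legged stool. The seat is a 255×345×30 mm slab whose top surface is at z = 434 mm; four square legs, each 26×26 mm in cross-section, run from the floor (z = 0) to the underside of the seat, each flush with a corner of the seat.

Three stools sit around the table at the −y, −x, +x sides.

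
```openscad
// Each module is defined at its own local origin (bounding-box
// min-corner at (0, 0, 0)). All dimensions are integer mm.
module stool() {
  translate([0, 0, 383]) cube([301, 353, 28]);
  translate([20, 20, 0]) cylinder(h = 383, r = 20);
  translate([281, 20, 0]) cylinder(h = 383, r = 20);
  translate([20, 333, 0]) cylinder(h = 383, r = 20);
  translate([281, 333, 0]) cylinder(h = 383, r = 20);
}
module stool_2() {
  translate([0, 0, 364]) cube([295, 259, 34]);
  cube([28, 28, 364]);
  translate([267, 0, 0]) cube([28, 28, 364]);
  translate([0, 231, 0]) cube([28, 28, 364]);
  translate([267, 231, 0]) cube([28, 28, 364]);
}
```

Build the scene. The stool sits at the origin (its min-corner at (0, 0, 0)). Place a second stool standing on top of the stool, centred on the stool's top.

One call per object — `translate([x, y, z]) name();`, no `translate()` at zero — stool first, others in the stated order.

stool();
translate([3, 47, 411]) stool_2();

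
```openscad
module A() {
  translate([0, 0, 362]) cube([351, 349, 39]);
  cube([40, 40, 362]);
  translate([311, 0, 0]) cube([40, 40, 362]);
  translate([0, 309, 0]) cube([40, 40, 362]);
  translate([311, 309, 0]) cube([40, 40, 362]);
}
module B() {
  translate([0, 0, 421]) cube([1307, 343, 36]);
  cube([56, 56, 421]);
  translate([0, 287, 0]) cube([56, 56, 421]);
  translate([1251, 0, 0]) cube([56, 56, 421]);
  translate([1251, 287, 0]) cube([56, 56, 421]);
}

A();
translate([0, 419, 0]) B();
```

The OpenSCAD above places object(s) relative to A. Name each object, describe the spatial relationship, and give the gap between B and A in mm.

A is a stool. B is a bench. The bench is on the floor beside the stool on its +y side. The gap between the bench and the stool is 70 mm.

The bench's nearest face is 70 mm from the stool's +y face.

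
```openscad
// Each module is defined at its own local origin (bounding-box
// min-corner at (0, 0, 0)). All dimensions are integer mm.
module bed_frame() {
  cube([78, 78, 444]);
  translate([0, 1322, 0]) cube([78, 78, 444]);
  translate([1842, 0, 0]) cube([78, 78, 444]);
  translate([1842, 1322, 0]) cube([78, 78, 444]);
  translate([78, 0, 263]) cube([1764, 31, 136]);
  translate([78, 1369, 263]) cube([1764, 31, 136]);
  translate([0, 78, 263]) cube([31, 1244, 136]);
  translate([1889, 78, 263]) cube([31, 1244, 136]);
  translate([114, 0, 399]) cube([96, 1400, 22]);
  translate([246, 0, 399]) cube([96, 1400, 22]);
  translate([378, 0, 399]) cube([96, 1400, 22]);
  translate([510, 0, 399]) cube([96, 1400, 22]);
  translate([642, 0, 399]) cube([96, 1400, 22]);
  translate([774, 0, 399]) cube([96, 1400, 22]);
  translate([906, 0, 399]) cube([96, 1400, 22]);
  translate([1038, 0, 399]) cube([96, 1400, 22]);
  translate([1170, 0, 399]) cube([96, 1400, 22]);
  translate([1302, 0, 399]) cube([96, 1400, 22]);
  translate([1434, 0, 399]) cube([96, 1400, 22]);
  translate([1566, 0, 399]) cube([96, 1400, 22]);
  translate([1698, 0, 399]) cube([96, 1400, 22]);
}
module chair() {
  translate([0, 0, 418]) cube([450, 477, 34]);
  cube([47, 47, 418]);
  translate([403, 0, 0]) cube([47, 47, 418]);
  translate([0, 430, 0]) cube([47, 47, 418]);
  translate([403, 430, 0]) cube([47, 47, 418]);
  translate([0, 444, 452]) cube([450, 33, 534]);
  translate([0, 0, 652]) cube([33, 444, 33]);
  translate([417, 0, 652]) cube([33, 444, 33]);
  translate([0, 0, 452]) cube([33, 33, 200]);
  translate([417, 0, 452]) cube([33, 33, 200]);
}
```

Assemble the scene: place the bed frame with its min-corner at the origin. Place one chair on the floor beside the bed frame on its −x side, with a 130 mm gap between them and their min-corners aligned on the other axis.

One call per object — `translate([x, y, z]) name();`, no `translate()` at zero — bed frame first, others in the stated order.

bed_frame();
translate([-580, 0, 0]) chair();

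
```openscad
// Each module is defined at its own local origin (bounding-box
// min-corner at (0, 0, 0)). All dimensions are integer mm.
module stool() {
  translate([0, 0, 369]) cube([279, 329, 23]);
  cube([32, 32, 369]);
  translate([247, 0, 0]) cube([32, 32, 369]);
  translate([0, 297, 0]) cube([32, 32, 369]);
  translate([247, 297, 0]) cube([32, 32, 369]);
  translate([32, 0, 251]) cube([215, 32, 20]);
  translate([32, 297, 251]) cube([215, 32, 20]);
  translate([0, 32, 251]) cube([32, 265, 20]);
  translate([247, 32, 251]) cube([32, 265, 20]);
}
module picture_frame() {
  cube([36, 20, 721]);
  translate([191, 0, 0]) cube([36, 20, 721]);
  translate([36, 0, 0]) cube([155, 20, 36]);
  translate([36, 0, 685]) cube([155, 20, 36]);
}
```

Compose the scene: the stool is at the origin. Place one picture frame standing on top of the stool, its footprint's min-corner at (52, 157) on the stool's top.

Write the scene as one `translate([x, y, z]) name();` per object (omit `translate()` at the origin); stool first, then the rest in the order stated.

stool();
translate([52, 157, 392]) picture_frame();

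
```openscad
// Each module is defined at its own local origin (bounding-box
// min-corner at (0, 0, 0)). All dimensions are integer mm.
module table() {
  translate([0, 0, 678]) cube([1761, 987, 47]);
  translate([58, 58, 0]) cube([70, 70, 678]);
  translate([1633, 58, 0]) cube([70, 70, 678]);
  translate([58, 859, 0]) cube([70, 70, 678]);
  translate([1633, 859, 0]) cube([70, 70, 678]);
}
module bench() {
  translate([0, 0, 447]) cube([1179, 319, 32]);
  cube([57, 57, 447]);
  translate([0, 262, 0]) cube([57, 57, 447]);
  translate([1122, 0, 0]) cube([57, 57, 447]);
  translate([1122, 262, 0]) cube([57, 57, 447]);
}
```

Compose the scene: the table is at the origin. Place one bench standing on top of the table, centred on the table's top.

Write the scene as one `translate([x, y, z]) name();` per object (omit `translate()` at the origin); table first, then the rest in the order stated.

table();
translate([291, 334, 725]) bench();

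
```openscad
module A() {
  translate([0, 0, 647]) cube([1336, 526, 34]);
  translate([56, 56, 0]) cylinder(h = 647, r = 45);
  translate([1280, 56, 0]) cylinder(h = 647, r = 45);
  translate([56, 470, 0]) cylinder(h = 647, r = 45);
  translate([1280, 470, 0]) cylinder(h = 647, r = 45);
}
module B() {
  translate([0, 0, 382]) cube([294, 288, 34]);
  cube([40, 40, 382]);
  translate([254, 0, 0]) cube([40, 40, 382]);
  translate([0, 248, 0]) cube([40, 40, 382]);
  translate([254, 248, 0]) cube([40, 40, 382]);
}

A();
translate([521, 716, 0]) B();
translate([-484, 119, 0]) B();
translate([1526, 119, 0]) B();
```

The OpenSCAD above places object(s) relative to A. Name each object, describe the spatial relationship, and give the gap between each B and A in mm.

A is a table. B is a stool. Three stools sit around the table at the +y, −x, +x sides. The gap between each stool and the table is 190 mm.

Each stool's nearest face is 190 mm from the table's bounding box.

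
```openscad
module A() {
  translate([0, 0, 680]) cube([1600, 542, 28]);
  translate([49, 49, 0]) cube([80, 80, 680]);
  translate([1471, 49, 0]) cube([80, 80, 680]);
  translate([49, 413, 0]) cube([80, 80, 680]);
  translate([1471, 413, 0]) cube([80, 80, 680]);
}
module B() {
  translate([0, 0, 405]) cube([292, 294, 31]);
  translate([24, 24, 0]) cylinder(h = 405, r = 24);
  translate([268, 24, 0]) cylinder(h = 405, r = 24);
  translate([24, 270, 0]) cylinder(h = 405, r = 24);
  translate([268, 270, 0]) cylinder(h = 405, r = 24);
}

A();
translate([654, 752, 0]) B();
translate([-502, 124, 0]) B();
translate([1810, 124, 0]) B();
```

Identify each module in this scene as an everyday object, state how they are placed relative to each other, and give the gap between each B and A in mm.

Each stool's nearest face is 210 mm from the table's bounding box.

A is a table. B is a stool. Three stools sit around the table at the +y, −x, +x sides. The gap between each stool and the table is 210 mm.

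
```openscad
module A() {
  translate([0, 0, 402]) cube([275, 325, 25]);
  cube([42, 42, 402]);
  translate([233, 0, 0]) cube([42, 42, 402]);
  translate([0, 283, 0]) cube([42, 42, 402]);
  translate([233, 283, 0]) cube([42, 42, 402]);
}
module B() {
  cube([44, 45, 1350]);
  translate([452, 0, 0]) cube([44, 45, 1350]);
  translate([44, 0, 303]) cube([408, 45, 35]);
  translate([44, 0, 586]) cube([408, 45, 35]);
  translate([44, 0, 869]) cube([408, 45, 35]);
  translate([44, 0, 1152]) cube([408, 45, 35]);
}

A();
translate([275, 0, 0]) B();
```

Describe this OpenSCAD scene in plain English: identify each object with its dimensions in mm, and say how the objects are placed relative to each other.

A is a four-legged stool. The seat is 275×325 mm, 25 mm thick, top at z = 427 mm. It stands on four square legs, each 42×42 mm in cross-section, from z = 0 to the seat underside, each flush with a corner of the seat.

B is a straight ladder. Two 44×45 mm vertical rails, 1350 mm tall, stand 496 mm apart (outside-to-outside) with their front faces coplanar on the −y side. 4 rungs, each 45 mm deep and 35 mm tall, span between the inner faces of the rails, front faces flush with the rails. The lowest rung's underside is at z = 303 mm and rungs are spaced 283 mm apart (underside to underside).

The ladder is against the stool's +x side, with their −y faces flush.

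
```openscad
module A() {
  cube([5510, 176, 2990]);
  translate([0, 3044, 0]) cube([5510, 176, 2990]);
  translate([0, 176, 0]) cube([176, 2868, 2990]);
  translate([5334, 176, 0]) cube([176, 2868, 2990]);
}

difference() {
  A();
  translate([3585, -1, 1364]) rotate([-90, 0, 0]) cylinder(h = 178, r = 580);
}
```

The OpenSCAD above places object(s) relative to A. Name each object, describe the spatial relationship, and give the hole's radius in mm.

The subtracted cylinder has r = 580 mm.

A is a house frame. The house frame has a circular hole through its front wall. The hole's radius is 580 mm.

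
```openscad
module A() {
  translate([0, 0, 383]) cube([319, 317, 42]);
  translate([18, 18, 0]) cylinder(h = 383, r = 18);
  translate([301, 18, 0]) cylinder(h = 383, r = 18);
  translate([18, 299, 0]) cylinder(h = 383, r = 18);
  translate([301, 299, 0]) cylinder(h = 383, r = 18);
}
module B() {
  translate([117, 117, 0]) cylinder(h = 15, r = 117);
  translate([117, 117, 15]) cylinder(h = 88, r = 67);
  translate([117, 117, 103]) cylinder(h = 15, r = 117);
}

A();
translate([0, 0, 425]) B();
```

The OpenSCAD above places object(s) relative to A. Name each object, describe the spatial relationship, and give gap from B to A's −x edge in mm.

The spool's min-x is at 0; the stool's min-x is 0; gap = 0 mm.

A is a stool. B is a spool. The spool is on top of the stool. The gap from the spool to the stool's −x edge is 0 mm.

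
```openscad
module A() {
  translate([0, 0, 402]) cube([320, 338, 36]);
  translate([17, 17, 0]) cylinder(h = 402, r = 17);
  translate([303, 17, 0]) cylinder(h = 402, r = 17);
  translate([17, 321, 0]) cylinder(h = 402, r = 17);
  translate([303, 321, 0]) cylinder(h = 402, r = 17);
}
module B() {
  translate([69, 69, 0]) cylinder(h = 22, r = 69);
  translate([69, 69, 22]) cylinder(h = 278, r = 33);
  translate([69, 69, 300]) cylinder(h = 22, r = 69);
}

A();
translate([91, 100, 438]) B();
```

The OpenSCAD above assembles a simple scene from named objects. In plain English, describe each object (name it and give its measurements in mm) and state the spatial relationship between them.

A is a simple wooden stool: a rectangular seat 320 mm (x) by 338 mm (y), 36 mm thick, top face at z = 438 mm, on four round legs, each 34 mm in diameter. The legs rest on z = 0, each leg's axis is inset half a diameter from the nearest pair of seat edges (so the leg's bounding box is flush with the corner).

B is a spool: two coaxial disc flanges of radius 69 mm and thickness 22 mm, joined by a core cylinder of radius 33 mm and height 278 mm. The lower flange rests on z = 0 and the three cylinders share a vertical axis.

The spool is on top of the stool, centred.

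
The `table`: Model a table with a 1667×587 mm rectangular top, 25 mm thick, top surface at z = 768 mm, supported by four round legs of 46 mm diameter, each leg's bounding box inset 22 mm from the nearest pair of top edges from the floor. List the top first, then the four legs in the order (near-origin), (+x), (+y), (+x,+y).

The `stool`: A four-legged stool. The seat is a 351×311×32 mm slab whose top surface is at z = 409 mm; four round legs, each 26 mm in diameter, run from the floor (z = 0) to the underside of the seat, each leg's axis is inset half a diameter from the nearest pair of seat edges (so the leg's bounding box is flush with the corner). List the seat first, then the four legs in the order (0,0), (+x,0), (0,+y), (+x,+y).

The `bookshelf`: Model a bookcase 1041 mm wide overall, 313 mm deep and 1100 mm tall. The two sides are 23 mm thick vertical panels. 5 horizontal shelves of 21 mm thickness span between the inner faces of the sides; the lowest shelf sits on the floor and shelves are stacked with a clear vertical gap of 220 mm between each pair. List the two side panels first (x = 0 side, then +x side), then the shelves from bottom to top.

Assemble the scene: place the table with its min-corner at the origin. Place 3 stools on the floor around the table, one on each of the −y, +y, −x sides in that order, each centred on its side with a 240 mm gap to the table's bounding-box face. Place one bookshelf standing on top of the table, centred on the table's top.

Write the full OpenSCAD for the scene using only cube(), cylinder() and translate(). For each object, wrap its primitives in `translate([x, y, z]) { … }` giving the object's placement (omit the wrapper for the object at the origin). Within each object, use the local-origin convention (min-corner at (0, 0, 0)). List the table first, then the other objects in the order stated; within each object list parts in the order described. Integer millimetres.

translate([0, 0, 743]) cube([1667, 587, 25]);
translate([45, 45, 0]) cylinder(h = 743, r = 23);
translate([1622, 45, 0]) cylinder(h = 743, r = 23);
translate([45, 542, 0]) cylinder(h = 743, r = 23);
translate([1622, 542, 0]) cylinder(h = 743, r = 23);
translate([658, -551, 0]) {
  translate([0, 0, 377]) cube([351, 311, 32]);
  translate([13, 13, 0]) cylinder(h = 377, r = 13);
  translate([338, 13, 0]) cylinder(h = 377, r = 13);
  translate([13, 298, 0]) cylinder(h = 377, r = 13);
  translate([338, 298, 0]) cylinder(h = 377, r = 13);
}
translate([658, 827, 0]) {
  translate([0, 0, 377]) cube([351, 311, 32]);
  translate([13, 13, 0]) cylinder(h = 377, r = 13);
  translate([338, 13, 0]) cylinder(h = 377, r = 13);
  translate([13, 298, 0]) cylinder(h = 377, r = 13);
  translate([338, 298, 0]) cylinder(h = 377, r = 13);
}
translate([-591, 138, 0]) {
  translate([0, 0, 377]) cube([351, 311, 32]);
  translate([13, 13, 0]) cylinder(h = 377, r = 13);
  translate([338, 13, 0]) cylinder(h = 377, r = 13);
  translate([13, 298, 0]) cylinder(h = 377, r = 13);
  translate([338, 298, 0]) cylinder(h = 377, r = 13);
}
translate([313, 137, 768]) {
  cube([23, 313, 1100]);
  translate([1018, 0, 0]) cube([23, 313, 1100]);
  translate([23, 0, 0]) cube([995, 313, 21]);
  translate([23, 0, 241]) cube([995, 313, 21]);
  translate([23, 0, 482]) cube([995, 313, 21]);
  translate([23, 0, 723]) cube([995, 313, 21]);
  translate([23, 0, 964]) cube([995, 313, 21]);
}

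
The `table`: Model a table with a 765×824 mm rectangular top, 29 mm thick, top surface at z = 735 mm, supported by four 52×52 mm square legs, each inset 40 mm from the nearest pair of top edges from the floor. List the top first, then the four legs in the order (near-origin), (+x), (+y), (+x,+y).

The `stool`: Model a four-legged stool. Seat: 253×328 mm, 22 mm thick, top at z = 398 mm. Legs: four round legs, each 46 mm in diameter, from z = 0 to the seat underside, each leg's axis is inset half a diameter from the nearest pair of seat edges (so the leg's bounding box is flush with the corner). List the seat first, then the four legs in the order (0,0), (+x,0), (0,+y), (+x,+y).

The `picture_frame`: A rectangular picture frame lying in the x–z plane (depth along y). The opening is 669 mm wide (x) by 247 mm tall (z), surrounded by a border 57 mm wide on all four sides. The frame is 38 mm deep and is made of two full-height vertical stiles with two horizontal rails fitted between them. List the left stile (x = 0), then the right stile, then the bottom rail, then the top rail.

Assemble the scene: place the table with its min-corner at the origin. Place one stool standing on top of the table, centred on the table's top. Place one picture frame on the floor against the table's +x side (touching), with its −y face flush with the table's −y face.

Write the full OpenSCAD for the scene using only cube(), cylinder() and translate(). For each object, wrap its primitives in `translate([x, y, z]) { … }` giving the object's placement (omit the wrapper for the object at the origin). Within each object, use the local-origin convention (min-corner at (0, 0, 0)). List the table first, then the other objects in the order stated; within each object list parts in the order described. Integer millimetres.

translate([0, 0, 706]) cube([765, 824, 29]);
translate([40, 40, 0]) cube([52, 52, 706]);
translate([673, 40, 0]) cube([52, 52, 706]);
translate([40, 732, 0]) cube([52, 52, 706]);
translate([673, 732, 0]) cube([52, 52, 706]);
translate([256, 248, 735]) {
  translate([0, 0, 376]) cube([253, 328, 22]);
  translate([23, 23, 0]) cylinder(h = 376, r = 23);
  translate([230, 23, 0]) cylinder(h = 376, r = 23);
  translate([23, 305, 0]) cylinder(h = 376, r = 23);
  translate([230, 305, 0]) cylinder(h = 376, r = 23);
}
translate([765, 0, 0]) {
  cube([57, 38, 361]);
  translate([726, 0, 0]) cube([57, 38, 361]);
  translate([57, 0, 0]) cube([669, 38, 57]);
  translate([57, 0, 304]) cube([669, 38, 57]);
}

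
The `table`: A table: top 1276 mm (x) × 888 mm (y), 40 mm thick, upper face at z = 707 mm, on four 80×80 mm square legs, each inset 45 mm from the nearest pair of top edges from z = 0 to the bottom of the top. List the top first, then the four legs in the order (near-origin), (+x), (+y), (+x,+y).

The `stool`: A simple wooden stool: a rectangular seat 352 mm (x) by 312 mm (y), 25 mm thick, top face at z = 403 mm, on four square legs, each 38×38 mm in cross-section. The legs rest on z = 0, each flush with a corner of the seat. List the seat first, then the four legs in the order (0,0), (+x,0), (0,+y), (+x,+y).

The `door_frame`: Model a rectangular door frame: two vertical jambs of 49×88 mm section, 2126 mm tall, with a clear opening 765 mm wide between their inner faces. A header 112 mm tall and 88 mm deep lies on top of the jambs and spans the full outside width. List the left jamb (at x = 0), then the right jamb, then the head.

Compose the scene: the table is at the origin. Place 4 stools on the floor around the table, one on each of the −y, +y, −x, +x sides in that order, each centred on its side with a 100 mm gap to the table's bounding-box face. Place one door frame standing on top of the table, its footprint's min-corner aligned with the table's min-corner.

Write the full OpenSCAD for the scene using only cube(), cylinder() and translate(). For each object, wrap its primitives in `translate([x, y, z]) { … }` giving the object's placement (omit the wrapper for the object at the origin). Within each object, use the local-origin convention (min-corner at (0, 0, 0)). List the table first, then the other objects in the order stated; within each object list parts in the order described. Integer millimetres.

translate([0, 0, 667]) cube([1276, 888, 40]);
translate([45, 45, 0]) cube([80, 80, 667]);
translate([1151, 45, 0]) cube([80, 80, 667]);
translate([45, 763, 0]) cube([80, 80, 667]);
translate([1151, 763, 0]) cube([80, 80, 667]);
translate([462, -412, 0]) {
  translate([0, 0, 378]) cube([352, 312, 25]);
  cube([38, 38, 378]);
  translate([314, 0, 0]) cube([38, 38, 378]);
  translate([0, 274, 0]) cube([38, 38, 378]);
  translate([314, 274, 0]) cube([38, 38, 378]);
}
translate([462, 988, 0]) {
  translate([0, 0, 378]) cube([352, 312, 25]);
  cube([38, 38, 378]);
  translate([314, 0, 0]) cube([38, 38, 378]);
  translate([0, 274, 0]) cube([38, 38, 378]);
  translate([314, 274, 0]) cube([38, 38, 378]);
}
translate([-452, 288, 0]) {
  translate([0, 0, 378]) cube([352, 312, 25]);
  cube([38, 38, 378]);
  translate([314, 0, 0]) cube([38, 38, 378]);
  translate([0, 274, 0]) cube([38, 38, 378]);
  translate([314, 274, 0]) cube([38, 38, 378]);
}
translate([1376, 288, 0]) {
  translate([0, 0, 378]) cube([352, 312, 25]);
  cube([38, 38, 378]);
  translate([314, 0, 0]) cube([38, 38, 378]);
  translate([0, 274, 0]) cube([38, 38, 378]);
  translate([314, 274, 0]) cube([38, 38, 378]);
}
translate([0, 0, 707]) {
  cube([49, 88, 2126]);
  translate([814, 0, 0]) cube([49, 88, 2126]);
  translate([0, 0, 2126]) cube([863, 88, 112]);
}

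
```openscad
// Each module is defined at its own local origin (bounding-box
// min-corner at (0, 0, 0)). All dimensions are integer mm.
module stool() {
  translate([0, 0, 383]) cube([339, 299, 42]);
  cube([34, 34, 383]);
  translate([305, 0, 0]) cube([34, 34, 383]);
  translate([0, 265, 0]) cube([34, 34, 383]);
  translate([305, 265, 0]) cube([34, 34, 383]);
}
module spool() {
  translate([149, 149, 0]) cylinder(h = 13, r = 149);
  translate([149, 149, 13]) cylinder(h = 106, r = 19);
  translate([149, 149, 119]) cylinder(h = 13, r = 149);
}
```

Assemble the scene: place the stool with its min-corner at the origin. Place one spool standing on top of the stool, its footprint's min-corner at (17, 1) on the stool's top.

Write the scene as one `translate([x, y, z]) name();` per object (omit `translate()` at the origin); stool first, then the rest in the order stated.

stool();
translate([17, 1, 425]) spool();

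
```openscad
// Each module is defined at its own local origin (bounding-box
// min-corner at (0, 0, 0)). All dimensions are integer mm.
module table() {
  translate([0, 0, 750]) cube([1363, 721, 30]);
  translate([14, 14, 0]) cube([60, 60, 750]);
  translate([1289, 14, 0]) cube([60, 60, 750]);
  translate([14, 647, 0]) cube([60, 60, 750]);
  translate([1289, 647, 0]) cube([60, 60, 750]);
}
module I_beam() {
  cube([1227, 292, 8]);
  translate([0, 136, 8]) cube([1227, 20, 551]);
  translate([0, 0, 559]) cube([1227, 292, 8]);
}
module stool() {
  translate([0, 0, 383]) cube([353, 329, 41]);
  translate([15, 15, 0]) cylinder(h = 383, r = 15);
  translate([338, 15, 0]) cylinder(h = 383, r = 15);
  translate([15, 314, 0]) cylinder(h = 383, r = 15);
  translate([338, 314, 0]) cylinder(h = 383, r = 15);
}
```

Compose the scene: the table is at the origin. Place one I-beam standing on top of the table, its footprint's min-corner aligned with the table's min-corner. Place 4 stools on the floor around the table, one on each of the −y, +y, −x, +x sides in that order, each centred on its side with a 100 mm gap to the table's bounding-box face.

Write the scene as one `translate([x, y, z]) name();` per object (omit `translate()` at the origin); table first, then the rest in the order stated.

table();
translate([0, 0, 780]) I_beam();
translate([505, -429, 0]) stool();
translate([505, 821, 0]) stool();
translate([-453, 196, 0]) stool();
translate([1463, 196, 0]) stool();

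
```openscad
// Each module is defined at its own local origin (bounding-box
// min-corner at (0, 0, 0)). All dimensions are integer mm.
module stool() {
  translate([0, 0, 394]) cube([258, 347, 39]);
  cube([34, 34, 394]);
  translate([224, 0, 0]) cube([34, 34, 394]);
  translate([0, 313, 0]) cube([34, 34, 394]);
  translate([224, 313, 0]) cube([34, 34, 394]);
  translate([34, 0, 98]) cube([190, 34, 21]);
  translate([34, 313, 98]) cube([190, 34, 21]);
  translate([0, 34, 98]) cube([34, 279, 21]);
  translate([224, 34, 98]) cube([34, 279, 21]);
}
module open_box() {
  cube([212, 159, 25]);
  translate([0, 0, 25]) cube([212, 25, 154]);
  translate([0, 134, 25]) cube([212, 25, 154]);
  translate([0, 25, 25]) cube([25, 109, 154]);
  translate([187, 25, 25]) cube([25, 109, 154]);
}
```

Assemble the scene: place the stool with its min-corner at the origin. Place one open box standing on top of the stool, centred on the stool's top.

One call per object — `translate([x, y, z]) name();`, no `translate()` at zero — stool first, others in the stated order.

stool();
translate([23, 94, 433]) open_box();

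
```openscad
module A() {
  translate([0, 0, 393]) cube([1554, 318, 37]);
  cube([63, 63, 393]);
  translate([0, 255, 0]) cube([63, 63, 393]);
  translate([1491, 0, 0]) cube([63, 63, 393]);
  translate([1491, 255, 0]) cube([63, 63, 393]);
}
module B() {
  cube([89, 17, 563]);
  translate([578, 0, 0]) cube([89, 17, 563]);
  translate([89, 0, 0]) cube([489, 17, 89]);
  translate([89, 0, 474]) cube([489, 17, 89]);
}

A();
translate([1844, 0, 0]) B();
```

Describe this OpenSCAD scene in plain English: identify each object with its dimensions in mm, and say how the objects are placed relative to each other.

A is a bench: a 1554×318 mm seat slab, 37 mm thick, top at z = 430 mm, on four 63×63 mm square legs flush with the seat corners and standing on z = 0.

B is a rectangular picture frame lying in the x–z plane (depth along y). The opening is 489 mm wide (x) by 385 mm tall (z), surrounded by a border 89 mm wide on all four sides. The frame is 17 mm deep and is made of two full-height vertical stiles with two horizontal rails fitted between them.

The picture frame is on the floor beside the bench on its +x side.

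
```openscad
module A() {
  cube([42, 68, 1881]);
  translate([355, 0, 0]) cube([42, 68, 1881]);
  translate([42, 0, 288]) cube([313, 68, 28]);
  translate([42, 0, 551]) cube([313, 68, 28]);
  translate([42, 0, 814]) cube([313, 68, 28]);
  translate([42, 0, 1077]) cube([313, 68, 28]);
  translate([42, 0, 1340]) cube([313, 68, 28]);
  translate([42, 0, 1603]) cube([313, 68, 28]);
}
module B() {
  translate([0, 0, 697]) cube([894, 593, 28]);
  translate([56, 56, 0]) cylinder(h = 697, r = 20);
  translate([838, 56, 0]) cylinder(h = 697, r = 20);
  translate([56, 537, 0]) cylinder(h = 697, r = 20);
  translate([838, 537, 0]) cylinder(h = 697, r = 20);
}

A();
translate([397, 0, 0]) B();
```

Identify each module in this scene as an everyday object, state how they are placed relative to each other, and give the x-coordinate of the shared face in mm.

A is a ladder. B is a table. The table is against the ladder's +x side, with their −y faces flush. The x-coordinate of the shared face is 397 mm.

The ladder's +x face and the table's −x face are both at x = 397 mm.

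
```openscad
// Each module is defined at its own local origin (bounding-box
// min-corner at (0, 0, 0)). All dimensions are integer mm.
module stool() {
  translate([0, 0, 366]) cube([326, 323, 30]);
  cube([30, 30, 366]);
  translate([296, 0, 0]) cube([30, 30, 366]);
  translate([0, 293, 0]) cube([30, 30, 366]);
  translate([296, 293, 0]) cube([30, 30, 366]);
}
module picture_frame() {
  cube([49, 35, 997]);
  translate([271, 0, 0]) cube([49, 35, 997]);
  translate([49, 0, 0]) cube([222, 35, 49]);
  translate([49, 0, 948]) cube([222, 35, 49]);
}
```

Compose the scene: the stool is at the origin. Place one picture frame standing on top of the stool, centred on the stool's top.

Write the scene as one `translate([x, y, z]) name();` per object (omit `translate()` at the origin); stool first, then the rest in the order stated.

stool();
translate([3, 144, 396]) picture_frame();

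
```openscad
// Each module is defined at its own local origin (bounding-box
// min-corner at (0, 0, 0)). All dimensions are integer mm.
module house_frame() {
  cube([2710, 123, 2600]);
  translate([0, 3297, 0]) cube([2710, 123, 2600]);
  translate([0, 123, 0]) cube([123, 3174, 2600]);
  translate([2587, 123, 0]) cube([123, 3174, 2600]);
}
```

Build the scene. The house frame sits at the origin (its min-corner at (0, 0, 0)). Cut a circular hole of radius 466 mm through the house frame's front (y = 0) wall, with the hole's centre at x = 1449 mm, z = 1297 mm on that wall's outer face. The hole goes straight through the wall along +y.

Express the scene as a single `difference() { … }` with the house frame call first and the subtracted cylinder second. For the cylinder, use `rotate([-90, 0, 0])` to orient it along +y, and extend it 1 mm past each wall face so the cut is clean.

difference() {
  house_frame();
  translate([1449, -1, 1297]) rotate([-90, 0, 0]) cylinder(h = 125, r = 466);
}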